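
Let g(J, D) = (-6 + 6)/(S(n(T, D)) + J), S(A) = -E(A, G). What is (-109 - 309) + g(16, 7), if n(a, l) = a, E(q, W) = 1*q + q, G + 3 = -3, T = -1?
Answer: -418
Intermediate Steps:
G = -6 (G = -3 - 3 = -6)
E(q, W) = 2*q (E(q, W) = q + q = 2*q)
S(A) = -2*A
g(J, D) = 0 (g(J, D) = (-6 + 6)/(-2*(-1) + J) = 0/(2 + J) = 0)
(-109 - 309) + g(16, 7) = (-109 - 309) + 0 = -418 + 0 = -418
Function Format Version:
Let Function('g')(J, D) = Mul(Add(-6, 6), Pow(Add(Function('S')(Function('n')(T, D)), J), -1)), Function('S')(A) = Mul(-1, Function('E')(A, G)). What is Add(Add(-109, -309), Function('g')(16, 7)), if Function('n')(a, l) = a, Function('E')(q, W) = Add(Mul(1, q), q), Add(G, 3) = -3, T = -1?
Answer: -418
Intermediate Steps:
G = -6 (G = Add(-3, -3) = -6)
Function('E')(q, W) = Mul(2, q) (Function('E')(q, W) = Add(q, q) = Mul(2, q))
Function('S')(A) = Mul(-2, A) (Function('S')(A) = Mul(-1, Mul(2, A)) = Mul(-2, A))
Function('g')(J, D) = 0 (Function('g')(J, D) = Mul(Add(-6, 6), Pow(Add(Mul(-2, -1), J), -1)) = Mul(0, Pow(Add(2, J), -1)) = 0)
Add(Add(-109, -309), Function('g')(16, 7)) = Add(Add(-109, -309), 0) = Add(-418, 0) = -418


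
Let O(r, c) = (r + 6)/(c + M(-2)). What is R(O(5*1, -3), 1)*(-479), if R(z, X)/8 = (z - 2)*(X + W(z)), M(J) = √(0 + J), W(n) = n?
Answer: 3832*(-422*I - 137*√2)/(9*I + 25*√2) ≈ -30656.0 - 37935.0*I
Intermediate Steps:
M(J) = √J
O(r, c) = (6 + r)/(c + I*√2) (O(r, c) = (r + 6)/(c + √(-2)) = (6 + r)/(c + I*√2))
R(z, X) = 8*(-2 + z)*(X + z) (R(z, X) = 8*((z - 2)*(X + z)) = 8*((-2 + z)*(X + z)) = 8*(-2 + z)*(X + z))
R(O(5*1, -3), 1)*(-479) = (-16*1 - 16*(6 + 5*1)/(-3 + I*√2) + 8*((6 + 5*1)/(-3 + I*√2))² + 8*1*((6 + 5*1)/(-3 + I*√2)))*(-479) = (-16 - 16*(6 + 5)/(-3 + I*√2) + 8*((6 + 5)/(-3 + I*√2))² + 8*1*((6 + 5)/(-3 + I*√2)))*(-479) = (-16 - 16*11/(-3 + I*√2) + 8*(11/(-3 + I*√2))² + 8*1*(11/(-3 + I*√2)))*(-479) = (-16 - 176/(-3 + I*√2) + 8*(11/(-3 + I*√2))² + 8*1*(11/(-3 + I*√2)))*(-479) = (-16 - 176/(-3 + I*√2) + 8*(121/(-3 + I*√2)²) + 88/(-3 + I*√2))*(-479) = (-16 - 176/(-3 + I*√2) + 968/(-3 + I*√2)² + 88/(-3 + I*√2))*(-479) = (-16 - 88/(-3 + I*√2) + 968/(-3 + I*√2)²)*(-479) = 7664 - 463672/(-3 + I*√2)² + 42152/(-3 + I*√2)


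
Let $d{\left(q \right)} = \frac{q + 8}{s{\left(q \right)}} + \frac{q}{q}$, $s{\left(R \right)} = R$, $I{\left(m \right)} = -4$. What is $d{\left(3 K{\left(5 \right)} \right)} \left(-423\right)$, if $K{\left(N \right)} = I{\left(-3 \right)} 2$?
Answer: $-705$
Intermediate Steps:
$K{\left(N \right)} = -8$ ($K{\left(N \right)} = \left(-4\right) 2 = -8$)
$d{\left(q \right)} = 1 + \frac{8 + q}{q}$ ($d{\left(q \right)} = \frac{q + 8}{q} + \frac{q}{q} = \frac{8 + q}{q} + 1 = 1 + \frac{8 + q}{q}$)
$d{\left(3 K{\left(5 \right)} \right)} \left(-423\right) = \left(2 + \frac{8}{3 \left(-8\right)}\right) \left(-423\right) = \left(2 + \frac{8}{-24}\right) \left(-423\right) = \left(2 + 8 \left(- \frac{1}{24}\right)\right) \left(-423\right) = \left(2 - \frac{1}{3}\right) \left(-423\right) = \frac{5}{3} \left(-423\right) = -705$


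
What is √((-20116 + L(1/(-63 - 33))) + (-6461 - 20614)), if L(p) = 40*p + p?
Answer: I*√27182262/24 ≈ 217.24*I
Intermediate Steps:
L(p) = 41*p
√((-20116 + L(1/(-63 - 33))) + (-6461 - 20614)) = √((-20116 + 41/(-63 - 33)) + (-6461 - 20614)) = √((-20116 + 41/(-96)) - 27075) = √((-20116 + 41*(-1/96)) - 27075) = √((-20116 - 41/96) - 27075) = √(-1931177/96 - 27075) = √(-4530377/96) = I*√27182262/24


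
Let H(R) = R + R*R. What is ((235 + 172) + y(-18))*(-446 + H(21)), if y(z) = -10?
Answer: 6352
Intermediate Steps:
H(R) = R + R²
((235 + 172) + y(-18))*(-446 + H(21)) = ((235 + 172) - 10)*(-446 + 21*(1 + 21)) = (407 - 10)*(-446 + 21*22) = 397*(-446 + 462) = 397*16 = 6352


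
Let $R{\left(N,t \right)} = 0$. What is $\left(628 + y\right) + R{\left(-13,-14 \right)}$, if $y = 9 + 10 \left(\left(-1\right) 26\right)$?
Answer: $377$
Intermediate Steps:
$y = -251$ ($y = 9 + 10 \left(-26\right) = 9 - 260 = -251$)
$\left(628 + y\right) + R{\left(-13,-14 \right)} = \left(628 - 251\right) + 0 = 377 + 0 = 377$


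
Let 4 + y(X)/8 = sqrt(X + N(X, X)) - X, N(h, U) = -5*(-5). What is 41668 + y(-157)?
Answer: 42892 + 16*I*sqrt(33) ≈ 42892.0 + 91.913*I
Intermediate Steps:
N(h, U) = 25
y(X) = -32 - 8*X + 8*sqrt(25 + X) (y(X) = -32 + 8*(sqrt(X + 25) - X) = -32 + 8*(sqrt(25 + X) - X) = -32 + (-8*X + 8*sqrt(25 + X)) = -32 - 8*X + 8*sqrt(25 + X))
41668 + y(-157) = 41668 + (-32 - 8*(-157) + 8*sqrt(25 - 157)) = 41668 + (-32 + 1256 + 8*sqrt(-132)) = 41668 + (-32 + 1256 + 8*(2*I*sqrt(33))) = 41668 + (-32 + 1256 + 16*I*sqrt(33)) = 41668 + (1224 + 16*I*sqrt(33)) = 42892 + 16*I*sqrt(33)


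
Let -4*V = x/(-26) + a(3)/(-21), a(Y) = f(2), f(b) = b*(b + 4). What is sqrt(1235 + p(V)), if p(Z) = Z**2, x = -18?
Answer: 3*sqrt(18181409)/364 ≈ 35.143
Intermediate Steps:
f(b) = b*(4 + b)
a(Y) = 12 (a(Y) = 2*(4 + 2) = 2*6 = 12)
V = -11/364 (V = -(-18/(-26) + 12/(-21))/4 = -(-18*(-1/26) + 12*(-1/21))/4 = -(9/13 - 4/7)/4 = -1/4*11/91 = -11/364 ≈ -0.030220)
sqrt(1235 + p(V)) = sqrt(1235 + (-11/364)**2) = sqrt(1235 + 121/132496) = sqrt(163632681/132496) = 3*sqrt(18181409)/364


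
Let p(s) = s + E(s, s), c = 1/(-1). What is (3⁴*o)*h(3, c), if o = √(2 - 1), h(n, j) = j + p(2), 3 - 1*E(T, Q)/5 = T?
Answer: 486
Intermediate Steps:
E(T, Q) = 15 - 5*T
c = -1
p(s) = 15 - 4*s (p(s) = s + (15 - 5*s) = 15 - 4*s)
h(n, j) = 7 + j (h(n, j) = j + (15 - 4*2) = j + (15 - 8) = j + 7 = 7 + j)
o = 1 (o = √1 = 1)
(3⁴*o)*h(3, c) = (3⁴*1)*(7 - 1) = (81*1)*6 = 81*6 = 486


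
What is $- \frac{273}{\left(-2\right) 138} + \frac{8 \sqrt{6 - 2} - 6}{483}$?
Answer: $\frac{1951}{1932} \approx 1.0098$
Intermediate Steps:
$- \frac{273}{\left(-2\right) 138} + \frac{8 \sqrt{6 - 2} - 6}{483} = - \frac{273}{-276} + \left(8 \sqrt{4} - 6\right) \frac{1}{483} = \left(-273\right) \left(- \frac{1}{276}\right) + \left(8 \cdot 2 - 6\right) \frac{1}{483} = \frac{91}{92} + \left(16 - 6\right) \frac{1}{483} = \frac{91}{92} + 10 \cdot \frac{1}{483} = \frac{91}{92} + \frac{10}{483} = \frac{1951}{1932}$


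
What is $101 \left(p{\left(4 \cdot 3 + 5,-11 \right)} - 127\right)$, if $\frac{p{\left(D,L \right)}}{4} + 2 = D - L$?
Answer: $-2323$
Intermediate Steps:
$p{\left(D,L \right)} = -8 - 4 L + 4 D$ ($p{\left(D,L \right)} = -8 + 4 \left(D - L\right) = -8 + \left(- 4 L + 4 D\right) = -8 - 4 L + 4 D$)
$101 \left(p{\left(4 \cdot 3 + 5,-11 \right)} - 127\right) = 101 \left(\left(-8 - -44 + 4 \left(4 \cdot 3 + 5\right)\right) - 127\right) = 101 \left(\left(-8 + 44 + 4 \left(12 + 5\right)\right) - 127\right) = 101 \left(\left(-8 + 44 + 4 \cdot 17\right) - 127\right) = 101 \left(\left(-8 + 44 + 68\right) - 127\right) = 101 \left(104 - 127\right) = 101 \left(-23\right) = -2323$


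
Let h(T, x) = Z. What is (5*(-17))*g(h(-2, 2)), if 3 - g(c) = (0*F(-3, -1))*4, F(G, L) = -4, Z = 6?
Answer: -255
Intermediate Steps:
h(T, x) = 6
g(c) = 3 (g(c) = 3 - 0*(-4)*4 = 3 - 0*4 = 3 - 1*0 = 3 + 0 = 3)
(5*(-17))*g(h(-2, 2)) = (5*(-17))*3 = -85*3 = -255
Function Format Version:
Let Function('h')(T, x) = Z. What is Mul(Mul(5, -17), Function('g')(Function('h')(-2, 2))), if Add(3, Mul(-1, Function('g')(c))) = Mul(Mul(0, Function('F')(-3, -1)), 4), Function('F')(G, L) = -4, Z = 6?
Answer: -255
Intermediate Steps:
Function('h')(T, x) = 6
Function('g')(c) = 3 (Function('g')(c) = Add(3, Mul(-1, Mul(Mul(0, -4), 4))) = Add(3, Mul(-1, Mul(0, 4))) = Add(3, Mul(-1, 0)) = Add(3, 0) = 3)
Mul(Mul(5, -17), Function('g')(Function('h')(-2, 2))) = Mul(Mul(5, -17), 3) = Mul(-85, 3) = -255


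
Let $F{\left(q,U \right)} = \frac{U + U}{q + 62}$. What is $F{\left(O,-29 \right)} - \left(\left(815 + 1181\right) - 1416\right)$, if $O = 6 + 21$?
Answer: $- \frac{51678}{89} \approx -580.65$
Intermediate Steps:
$O = 27$
$F{\left(q,U \right)} = \frac{2 U}{62 + q}$
$F{\left(O,-29 \right)} - \left(\left(815 + 1181\right) - 1416\right) = 2 \left(-29\right) \frac{1}{62 + 27} - \left(\left(815 + 1181\right) - 1416\right) = 2 \left(-29\right) \frac{1}{89} - \left(1996 - 1416\right) = 2 \left(-29\right) \frac{1}{89} - 580 = - \frac{58}{89} - 580 = - \frac{51678}{89}$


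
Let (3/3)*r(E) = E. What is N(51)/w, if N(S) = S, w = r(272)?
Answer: 3/16 ≈ 0.18750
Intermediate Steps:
r(E) = E
w = 272
N(51)/w = 51/272 = 51*(1/272) = 3/16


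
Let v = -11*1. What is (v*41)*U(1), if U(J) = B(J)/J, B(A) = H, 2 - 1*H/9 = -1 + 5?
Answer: 8118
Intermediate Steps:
H = -18 (H = 18 - 9*(-1 + 5) = 18 - 9*4 = 18 - 36 = -18)
B(A) = -18
U(J) = -18/J
v = -11
(v*41)*U(1) = (-11*41)*(-18/1) = -(-8118) = -451*(-18) = 8118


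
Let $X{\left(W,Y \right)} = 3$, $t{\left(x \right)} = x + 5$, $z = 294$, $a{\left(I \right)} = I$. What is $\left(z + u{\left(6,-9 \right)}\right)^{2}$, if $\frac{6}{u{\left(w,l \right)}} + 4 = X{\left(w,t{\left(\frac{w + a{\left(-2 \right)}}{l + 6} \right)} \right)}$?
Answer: $82944$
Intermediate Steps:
$t{\left(x \right)} = 5 + x$
$u{\left(w,l \right)} = -6$ ($u{\left(w,l \right)} = \frac{6}{-4 + 3} = \frac{6}{-1} = 6 \left(-1\right) = -6$)
$\left(z + u{\left(6,-9 \right)}\right)^{2} = \left(294 - 6\right)^{2} = 288^{2} = 82944$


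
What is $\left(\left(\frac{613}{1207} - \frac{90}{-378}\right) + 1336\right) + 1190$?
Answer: $\frac{64045430}{25347} \approx 2526.7$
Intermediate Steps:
$\left(\left(\frac{613}{1207} - \frac{90}{-378}\right) + 1336\right) + 1190 = \left(\left(613 \cdot \frac{1}{1207} - - \frac{5}{21}\right) + 1336\right) + 1190 = \left(\left(\frac{613}{1207} + \frac{5}{21}\right) + 1336\right) + 1190 = \left(\frac{18908}{25347} + 1336\right) + 1190 = \frac{33882500}{25347} + 1190 = \frac{64045430}{25347}$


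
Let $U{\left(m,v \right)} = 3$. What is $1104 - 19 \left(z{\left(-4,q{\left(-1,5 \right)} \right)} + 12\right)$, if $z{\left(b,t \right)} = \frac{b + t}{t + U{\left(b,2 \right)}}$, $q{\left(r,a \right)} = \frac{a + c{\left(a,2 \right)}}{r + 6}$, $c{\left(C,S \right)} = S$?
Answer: $\frac{19519}{22} \approx 887.23$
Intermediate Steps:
$q{\left(r,a \right)} = \frac{2 + a}{6 + r}$ ($q{\left(r,a \right)} = \frac{a + 2}{r + 6} = \frac{2 + a}{6 + r}$)
$z{\left(b,t \right)} = \frac{b + t}{3 + t}$ ($z{\left(b,t \right)} = \frac{b + t}{t + 3} = \frac{b + t}{3 + t}$)
$1104 - 19 \left(z{\left(-4,q{\left(-1,5 \right)} \right)} + 12\right) = 1104 - 19 \left(\frac{-4 + \frac{2 + 5}{6 - 1}}{3 + \frac{2 + 5}{6 - 1}} + 12\right) = 1104 - 19 \left(\frac{-4 + \frac{1}{5} \cdot 7}{3 + \frac{1}{5} \cdot 7} + 12\right) = 1104 - 19 \left(\frac{-4 + \frac{7}{5}}{3 + \frac{7}{5}} + 12\right) = 1104 - 19 \left(\frac{1}{\frac{22}{5}} \left(- \frac{13}{5}\right) + 12\right) = 1104 - 19 \left(\frac{5}{22} \left(- \frac{13}{5}\right) + 12\right) = 1104 - 19 \left(- \frac{13}{22} + 12\right) = 1104 - 19 \cdot \frac{251}{22} = 1104 - \frac{4769}{22} = \frac{19519}{22}$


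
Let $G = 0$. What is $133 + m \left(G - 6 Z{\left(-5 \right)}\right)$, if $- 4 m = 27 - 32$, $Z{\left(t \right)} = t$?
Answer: $\frac{341}{2} \approx 170.5$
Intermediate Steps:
$m = \frac{5}{4}$ ($m = - \frac{27 - 32}{4} = \left(- \frac{1}{4}\right) \left(-5\right) = \frac{5}{4} \approx 1.25$)
$133 + m \left(G - 6 Z{\left(-5 \right)}\right) = 133 + \frac{5 \left(0 - -30\right)}{4} = 133 + \frac{5 \left(0 + 30\right)}{4} = 133 + \frac{5}{4} \cdot 30 = 133 + \frac{75}{2} = \frac{341}{2}$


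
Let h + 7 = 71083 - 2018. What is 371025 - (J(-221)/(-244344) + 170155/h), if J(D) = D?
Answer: 3130300053137831/8436953976 ≈ 3.7102e+5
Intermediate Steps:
h = 69058 (h = -7 + (71083 - 2018) = -7 + 69065 = 69058)
371025 - (J(-221)/(-244344) + 170155/h) = 371025 - (-221/(-244344) + 170155/69058) = 371025 - (-221*(-1/244344) + 170155*(1/69058)) = 371025 - (221/244344 + 170155/69058) = 371025 - 1*20795807569/8436953976 = 371025 - 20795807569/8436953976 = 3130300053137831/8436953976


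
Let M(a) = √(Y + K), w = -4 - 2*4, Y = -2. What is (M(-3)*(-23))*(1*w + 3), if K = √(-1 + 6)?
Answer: 207*√(-2 + √5) ≈ 100.57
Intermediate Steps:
K = √5 ≈ 2.2361
w = -12 (w = -4 - 8 = -12)
M(a) = √(-2 + √5)
(M(-3)*(-23))*(1*w + 3) = (√(-2 + √5)*(-23))*(1*(-12) + 3) = (-23*√(-2 + √5))*(-12 + 3) = -23*√(-2 + √5)*(-9) = 207*√(-2 + √5)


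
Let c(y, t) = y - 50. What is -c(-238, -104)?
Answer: 288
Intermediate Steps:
c(y, t) = -50 + y
-c(-238, -104) = -(-50 - 238) = -1*(-288) = 288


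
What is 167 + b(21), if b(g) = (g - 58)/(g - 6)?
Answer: 2468/15 ≈ 164.53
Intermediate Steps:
b(g) = (-58 + g)/(-6 + g)
167 + b(21) = 167 + (-58 + 21)/(-6 + 21) = 167 - 37/15 = 2468/15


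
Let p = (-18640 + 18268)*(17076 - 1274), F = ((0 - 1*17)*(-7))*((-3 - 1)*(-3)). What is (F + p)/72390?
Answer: -979486/12065 ≈ -81.184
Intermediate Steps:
F = 1428 (F = ((0 - 17)*(-7))*(-4*(-3)) = -17*(-7)*12 = 119*12 = 1428)
p = -5878344 (p = -372*15802 = -5878344)
(F + p)/72390 = (1428 - 5878344)/72390 = -5876916*1/72390 = -979486/12065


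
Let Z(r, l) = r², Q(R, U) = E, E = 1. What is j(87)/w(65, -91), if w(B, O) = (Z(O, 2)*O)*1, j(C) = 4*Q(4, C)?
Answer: -4/753571 ≈ -5.3081e-6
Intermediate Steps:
Q(R, U) = 1
j(C) = 4 (j(C) = 4*1 = 4)
w(B, O) = O³ (w(B, O) = (O²*O)*1 = O³*1 = O³)
j(87)/w(65, -91) = 4/((-91)³) = 4/(-753571) = 4*(-1/753571) = -4/753571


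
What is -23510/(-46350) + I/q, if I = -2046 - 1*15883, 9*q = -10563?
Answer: 257580616/16319835 ≈ 15.783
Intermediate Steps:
q = -3521/3 (q = (1/9)*(-10563) = -3521/3 ≈ -1173.7)
I = -17929 (I = -2046 - 15883 = -17929)
-23510/(-46350) + I/q = -23510/(-46350) - 17929/(-3521/3) = -23510*(-1/46350) - 17929*(-3/3521) = 2351/4635 + 53787/3521 = 257580616/16319835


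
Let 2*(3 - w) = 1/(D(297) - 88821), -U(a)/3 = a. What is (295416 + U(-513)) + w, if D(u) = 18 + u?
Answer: 52565129497/177012 ≈ 2.9696e+5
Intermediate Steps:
U(a) = -3*a
w = 531037/177012 (w = 3 - 1/(2*((18 + 297) - 88821)) = 3 - 1/(2*(315 - 88821)) = 3 - ½/(-88506) = 3 - ½*(-1/88506) = 3 + 1/177012 = 531037/177012 ≈ 3.0000)
(295416 + U(-513)) + w = (295416 - 3*(-513)) + 531037/177012 = (295416 + 1539) + 531037/177012 = 296955 + 531037/177012 = 52565129497/177012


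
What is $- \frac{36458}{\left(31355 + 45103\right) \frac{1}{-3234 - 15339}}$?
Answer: $\frac{112855739}{12743} \approx 8856.3$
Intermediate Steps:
$- \frac{36458}{\left(31355 + 45103\right) \frac{1}{-3234 - 15339}} = - \frac{36458}{76458 \frac{1}{-18573}} = - \frac{36458}{76458 \left(- \frac{1}{18573}\right)} = - \frac{36458}{- \frac{25486}{6191}} = \left(-36458\right) \left(- \frac{6191}{25486}\right) = \frac{112855739}{12743}$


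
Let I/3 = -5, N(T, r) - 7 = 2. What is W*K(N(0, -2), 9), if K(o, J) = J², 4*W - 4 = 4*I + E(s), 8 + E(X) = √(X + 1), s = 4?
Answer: -1296 + 81*√5/4 ≈ -1250.7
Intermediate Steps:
N(T, r) = 9 (N(T, r) = 7 + 2 = 9)
E(X) = -8 + √(1 + X) (E(X) = -8 + √(X + 1) = -8 + √(1 + X))
I = -15 (I = 3*(-5) = -15)
W = -16 + √5/4 (W = 1 + (4*(-15) + (-8 + √(1 + 4)))/4 = 1 + (-60 + (-8 + √5))/4 = 1 + (-68 + √5)/4 = 1 + (-17 + √5/4) = -16 + √5/4 ≈ -15.441)
W*K(N(0, -2), 9) = (-16 + √5/4)*9² = (-16 + √5/4)*81 = -1296 + 81*√5/4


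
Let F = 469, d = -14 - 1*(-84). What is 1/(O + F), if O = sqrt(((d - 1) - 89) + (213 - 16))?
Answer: 469/219784 - sqrt(177)/219784 ≈ 0.0020734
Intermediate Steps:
d = 70 (d = -14 + 84 = 70)
O = sqrt(177) (O = sqrt(((70 - 1) - 89) + (213 - 16)) = sqrt((69 - 89) + 197) = sqrt(-20 + 197) = sqrt(177) ≈ 13.304)
1/(O + F) = 1/(sqrt(177) + 469) = 1/(469 + sqrt(177))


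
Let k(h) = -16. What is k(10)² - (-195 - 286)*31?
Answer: 15167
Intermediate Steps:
k(10)² - (-195 - 286)*31 = (-16)² - (-195 - 286)*31 = 256 - (-481)*31 = 256 - 1*(-14911) = 256 + 14911 = 15167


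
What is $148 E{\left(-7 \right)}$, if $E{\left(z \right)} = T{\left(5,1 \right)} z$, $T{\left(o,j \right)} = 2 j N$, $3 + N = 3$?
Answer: $0$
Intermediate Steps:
$N = 0$ ($N = -3 + 3 = 0$)
$T{\left(o,j \right)} = 0$ ($T{\left(o,j \right)} = 2 j 0 = 0$)
$E{\left(z \right)} = 0$ ($E{\left(z \right)} = 0 z = 0$)
$148 E{\left(-7 \right)} = 148 \cdot 0 = 0$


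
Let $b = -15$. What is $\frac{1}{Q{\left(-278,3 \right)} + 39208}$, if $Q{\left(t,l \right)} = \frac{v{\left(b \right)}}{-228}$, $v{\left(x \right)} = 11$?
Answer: $\frac{228}{8939413} \approx 2.5505 \cdot 10^{-5}$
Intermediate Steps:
$Q{\left(t,l \right)} = - \frac{11}{228}$ ($Q{\left(t,l \right)} = \frac{11}{-228} = 11 \left(- \frac{1}{228}\right) = - \frac{11}{228}$)
$\frac{1}{Q{\left(-278,3 \right)} + 39208} = \frac{1}{- \frac{11}{228} + 39208} = \frac{1}{\frac{8939413}{228}} = \frac{228}{8939413}$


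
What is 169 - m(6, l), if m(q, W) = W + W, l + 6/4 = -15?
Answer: 202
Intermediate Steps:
l = -33/2 (l = -3/2 - 15 = -33/2 ≈ -16.500)
m(q, W) = 2*W
169 - m(6, l) = 169 - 2*(-33)/2 = 169 - 1*(-33) = 169 + 33 = 202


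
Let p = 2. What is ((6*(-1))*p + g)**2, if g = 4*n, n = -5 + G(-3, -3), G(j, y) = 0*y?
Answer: 1024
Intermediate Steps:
G(j, y) = 0
n = -5 (n = -5 + 0 = -5)
g = -20 (g = 4*(-5) = -20)
((6*(-1))*p + g)**2 = ((6*(-1))*2 - 20)**2 = (-6*2 - 20)**2 = (-12 - 20)**2 = (-32)**2 = 1024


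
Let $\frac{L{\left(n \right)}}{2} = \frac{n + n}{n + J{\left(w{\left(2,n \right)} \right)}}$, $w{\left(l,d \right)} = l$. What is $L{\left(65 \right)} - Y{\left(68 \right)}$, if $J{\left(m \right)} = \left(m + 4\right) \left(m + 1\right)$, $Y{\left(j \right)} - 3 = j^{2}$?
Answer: $- \frac{383781}{83} \approx -4623.9$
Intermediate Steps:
$Y{\left(j \right)} = 3 + j^{2}$
$J{\left(m \right)} = \left(1 + m\right) \left(4 + m\right)$ ($J{\left(m \right)} = \left(4 + m\right) \left(1 + m\right) = \left(1 + m\right) \left(4 + m\right)$)
$L{\left(n \right)} = \frac{4 n}{18 + n}$ ($L{\left(n \right)} = 2 \frac{n + n}{n + \left(4 + 2^{2} + 5 \cdot 2\right)} = 2 \frac{2 n}{n + \left(4 + 4 + 10\right)} = 2 \frac{2 n}{n + 18} = 2 \frac{2 n}{18 + n} = \frac{4 n}{18 + n}$)
$L{\left(65 \right)} - Y{\left(68 \right)} = 4 \cdot 65 \frac{1}{18 + 65} - \left(3 + 68^{2}\right) = 4 \cdot 65 \cdot \frac{1}{83} - \left(3 + 4624\right) = 4 \cdot 65 \cdot \frac{1}{83} - 4627 = \frac{260}{83} - 4627 = - \frac{383781}{83}$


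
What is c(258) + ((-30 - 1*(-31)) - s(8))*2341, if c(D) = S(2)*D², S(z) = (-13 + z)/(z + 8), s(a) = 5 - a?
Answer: -319282/5 ≈ -63856.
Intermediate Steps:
S(z) = (-13 + z)/(8 + z)
c(D) = -11*D²/10 (c(D) = ((-13 + 2)/(8 + 2))*D² = (-11/10)*D² = ((⅒)*(-11))*D² = -11*D²/10)
c(258) + ((-30 - 1*(-31)) - s(8))*2341 = -11/10*258² + ((-30 - 1*(-31)) - (5 - 1*8))*2341 = -11/10*66564 + ((-30 + 31) - (5 - 8))*2341 = -366102/5 + (1 - 1*(-3))*2341 = -366102/5 + (1 + 3)*2341 = -366102/5 + 4*2341 = -366102/5 + 9364 = -319282/5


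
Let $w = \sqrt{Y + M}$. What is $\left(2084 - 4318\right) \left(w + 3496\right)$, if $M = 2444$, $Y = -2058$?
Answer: $-7810064 - 2234 \sqrt{386} \approx -7.854 \cdot 10^{6}$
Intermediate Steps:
$w = \sqrt{386}$ ($w = \sqrt{-2058 + 2444} = \sqrt{386} \approx 19.647$)
$\left(2084 - 4318\right) \left(w + 3496\right) = \left(2084 - 4318\right) \left(\sqrt{386} + 3496\right) = - 2234 \left(3496 + \sqrt{386}\right) = -7810064 - 2234 \sqrt{386}$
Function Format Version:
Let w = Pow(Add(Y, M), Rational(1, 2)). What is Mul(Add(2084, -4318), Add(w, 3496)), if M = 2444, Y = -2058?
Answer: Add(-7810064, Mul(-2234, Pow(386, Rational(1, 2)))) ≈ -7.8540e+6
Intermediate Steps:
w = Pow(386, Rational(1, 2)) (w = Pow(Add(-2058, 2444), Rational(1, 2)) = Pow(386, Rational(1, 2)) ≈ 19.647)
Mul(Add(2084, -4318), Add(w, 3496)) = Mul(Add(2084, -4318), Add(Pow(386, Rational(1, 2)), 3496)) = Mul(-2234, Add(3496, Pow(386, Rational(1, 2)))) = Add(-7810064, Mul(-2234, Pow(386, Rational(1, 2))))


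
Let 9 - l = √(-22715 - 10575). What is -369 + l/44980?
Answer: -16597611/44980 - I*√33290/44980 ≈ -369.0 - 0.0040564*I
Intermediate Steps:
l = 9 - I*√33290 (l = 9 - √(-22715 - 10575) = 9 - √(-33290) = 9 - I*√33290 ≈ 9.0 - 182.46*I)
-369 + l/44980 = -369 + (9 - I*√33290)/44980 = -369 + (9 - I*√33290)*(1/44980) = -369 + (9/44980 - I*√33290/44980) = -16597611/44980 - I*√33290/44980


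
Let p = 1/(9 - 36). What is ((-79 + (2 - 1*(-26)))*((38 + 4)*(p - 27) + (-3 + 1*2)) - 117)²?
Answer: 30116825764/9 ≈ 3.3463e+9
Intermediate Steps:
p = -1/27 (p = 1/(-27) = -1/27 ≈ -0.037037)
((-79 + (2 - 1*(-26)))*((38 + 4)*(p - 27) + (-3 + 1*2)) - 117)² = ((-79 + (2 - 1*(-26)))*((38 + 4)*(-1/27 - 27) + (-3 + 1*2)) - 117)² = ((-79 + (2 + 26))*(42*(-730/27) + (-3 + 2)) - 117)² = ((-79 + 28)*(-10220/9 - 1) - 117)² = (-51*(-10229/9) - 117)² = (173893/3 - 117)² = (173542/3)² = 30116825764/9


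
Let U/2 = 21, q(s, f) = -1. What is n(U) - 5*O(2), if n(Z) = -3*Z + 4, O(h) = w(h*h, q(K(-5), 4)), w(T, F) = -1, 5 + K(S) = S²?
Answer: -117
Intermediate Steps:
K(S) = -5 + S²
O(h) = -1
U = 42 (U = 2*21 = 42)
n(Z) = 4 - 3*Z
n(U) - 5*O(2) = (4 - 3*42) - 5*(-1) = (4 - 126) - 1*(-5) = -122 + 5 = -117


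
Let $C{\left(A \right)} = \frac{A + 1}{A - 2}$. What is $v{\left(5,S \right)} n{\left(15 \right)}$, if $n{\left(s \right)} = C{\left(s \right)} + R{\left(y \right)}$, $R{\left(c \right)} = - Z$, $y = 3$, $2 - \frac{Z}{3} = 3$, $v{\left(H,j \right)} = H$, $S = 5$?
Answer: $\frac{275}{13} \approx 21.154$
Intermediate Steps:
$C{\left(A \right)} = \frac{1 + A}{-2 + A}$
$Z = -3$ ($Z = 6 - 9 = -3$)
$R{\left(c \right)} = 3$ ($R{\left(c \right)} = \left(-1\right) \left(-3\right) = 3$)
$n{\left(s \right)} = 3 + \frac{1 + s}{-2 + s}$ ($n{\left(s \right)} = \frac{1 + s}{-2 + s} + 3 = 3 + \frac{1 + s}{-2 + s}$)
$v{\left(5,S \right)} n{\left(15 \right)} = 5 \frac{-5 + 4 \cdot 15}{-2 + 15} = 5 \frac{-5 + 60}{13} = 5 \cdot \frac{1}{13} \cdot 55 = 5 \cdot \frac{55}{13} = \frac{275}{13}$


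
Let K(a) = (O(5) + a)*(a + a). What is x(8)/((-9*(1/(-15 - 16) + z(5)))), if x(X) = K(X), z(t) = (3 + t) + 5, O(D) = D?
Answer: -3224/1809 ≈ -1.7822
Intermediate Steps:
z(t) = 8 + t
K(a) = 2*a*(5 + a) (K(a) = (5 + a)*(a + a) = (5 + a)*(2*a) = 2*a*(5 + a))
x(X) = 2*X*(5 + X)
x(8)/((-9*(1/(-15 - 16) + z(5)))) = (2*8*(5 + 8))/((-9*(1/(-15 - 16) + (8 + 5)))) = (2*8*13)/((-9*(1/(-31) + 13))) = 208/((-9*(-1/31 + 13))) = 208/((-9*402/31)) = 208/(-3618/31) = 208*(-31/3618) = -3224/1809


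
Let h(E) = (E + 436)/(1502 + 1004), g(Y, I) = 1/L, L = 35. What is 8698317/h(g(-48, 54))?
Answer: 254309794690/5087 ≈ 4.9992e+7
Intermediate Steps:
g(Y, I) = 1/35
h(E) = 218/1253 + E/2506 (h(E) = (436 + E)/2506 = (436 + E)*(1/2506) = 218/1253 + E/2506)
8698317/h(g(-48, 54)) = 8698317/(218/1253 + (1/2506)*(1/35)) = 8698317/(218/1253 + 1/87710) = 8698317/(15261/87710) = 8698317*(87710/15261) = 254309794690/5087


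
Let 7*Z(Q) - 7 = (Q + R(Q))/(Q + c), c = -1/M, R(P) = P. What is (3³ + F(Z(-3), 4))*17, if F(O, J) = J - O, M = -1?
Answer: 3519/7 ≈ 502.71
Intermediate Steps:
c = 1 (c = -1/(-1) = -1*(-1) = 1)
Z(Q) = 1 + 2*Q/(7*(1 + Q)) (Z(Q) = 1 + ((Q + Q)/(Q + 1))/7 = 1 + ((2*Q)/(1 + Q))/7 = 1 + (2*Q/(1 + Q))/7 = 1 + 2*Q/(7*(1 + Q)))
(3³ + F(Z(-3), 4))*17 = (3³ + (4 - (7 + 9*(-3))/(7*(1 - 3))))*17 = (27 + (4 - (7 - 27)/(7*(-2))))*17 = (27 + (4 - (-1)*(-20)/(7*2)))*17 = (27 + (4 - 1*10/7))*17 = (27 + (4 - 10/7))*17 = (27 + 18/7)*17 = (207/7)*17 = 3519/7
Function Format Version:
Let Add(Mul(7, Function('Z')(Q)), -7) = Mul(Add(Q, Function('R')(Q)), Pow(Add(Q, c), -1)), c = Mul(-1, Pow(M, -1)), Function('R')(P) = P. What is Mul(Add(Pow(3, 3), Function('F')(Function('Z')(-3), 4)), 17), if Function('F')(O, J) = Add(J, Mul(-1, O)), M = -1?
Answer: Rational(3519, 7) ≈ 502.71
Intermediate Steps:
c = 1 (c = Mul(-1, Pow(-1, -1)) = Mul(-1, -1) = 1)
Function('Z')(Q) = Add(1, Mul(Rational(2, 7), Q, Pow(Add(1, Q), -1))) (Function('Z')(Q) = Add(1, Mul(Rational(1, 7), Mul(Add(Q, Q), Pow(Add(Q, 1), -1)))) = Add(1, Mul(Rational(1, 7), Mul(Mul(2, Q), Pow(Add(1, Q), -1)))) = Add(1, Mul(Rational(1, 7), Mul(2, Q, Pow(Add(1, Q), -1)))) = Add(1, Mul(Rational(2, 7), Q, Pow(Add(1, Q), -1))))
Mul(Add(Pow(3, 3), Function('F')(Function('Z')(-3), 4)), 17) = Mul(Add(Pow(3, 3), Add(4, Mul(-1, Mul(Rational(1, 7), Pow(Add(1, -3), -1), Add(7, Mul(9, -3)))))), 17) = Mul(Add(27, Add(4, Mul(-1, Mul(Rational(1, 7), Pow(-2, -1), Add(7, -27))))), 17) = Mul(Add(27, Add(4, Mul(-1, Mul(Rational(1, 7), Rational(-1, 2), -20)))), 17) = Mul(Add(27, Add(4, Mul(-1, Rational(10, 7)))), 17) = Mul(Add(27, Add(4, Rational(-10, 7))), 17) = Mul(Add(27, Rational(18, 7)), 17) = Mul(Rational(207, 7), 17) = Rational(3519, 7)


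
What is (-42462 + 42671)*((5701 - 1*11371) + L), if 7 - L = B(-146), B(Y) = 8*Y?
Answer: -939455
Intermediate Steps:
L = 1175 (L = 7 - 8*(-146) = 7 - 1*(-1168) = 7 + 1168 = 1175)
(-42462 + 42671)*((5701 - 1*11371) + L) = (-42462 + 42671)*((5701 - 1*11371) + 1175) = 209*((5701 - 11371) + 1175) = 209*(-5670 + 1175) = 209*(-4495) = -939455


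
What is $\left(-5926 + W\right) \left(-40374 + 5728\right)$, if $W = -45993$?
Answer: $1798785674$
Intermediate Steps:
$\left(-5926 + W\right) \left(-40374 + 5728\right) = \left(-5926 - 45993\right) \left(-40374 + 5728\right) = \left(-51919\right) \left(-34646\right) = 1798785674$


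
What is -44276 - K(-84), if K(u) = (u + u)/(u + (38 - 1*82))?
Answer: -708437/16 ≈ -44277.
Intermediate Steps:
K(u) = 2*u/(-44 + u) (K(u) = (2*u)/(u + (38 - 82)) = (2*u)/(u - 44) = (2*u)/(-44 + u) = 2*u/(-44 + u))
-44276 - K(-84) = -44276 - 2*(-84)/(-44 - 84) = -44276 - 2*(-84)/(-128) = -44276 - 2*(-84)*(-1)/128 = -44276 - 1*21/16 = -44276 - 21/16 = -708437/16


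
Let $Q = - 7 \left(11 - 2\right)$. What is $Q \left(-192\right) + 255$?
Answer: $12351$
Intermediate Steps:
$Q = -63$ ($Q = \left(-7\right) 9 = -63$)
$Q \left(-192\right) + 255 = \left(-63\right) \left(-192\right) + 255 = 12096 + 255 = 12351$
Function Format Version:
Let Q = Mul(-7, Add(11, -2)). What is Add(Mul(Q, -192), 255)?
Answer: 12351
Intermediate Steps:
Q = -63 (Q = Mul(-7, 9) = -63)
Add(Mul(Q, -192), 255) = Add(Mul(-63, -192), 255) = Add(12096, 255) = 12351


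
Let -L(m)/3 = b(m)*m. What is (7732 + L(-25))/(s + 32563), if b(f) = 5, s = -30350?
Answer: 8107/2213 ≈ 3.6634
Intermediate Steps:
L(m) = -15*m
(7732 + L(-25))/(s + 32563) = (7732 - 15*(-25))/(-30350 + 32563) = (7732 + 375)/2213 = 8107*(1/2213) = 8107/2213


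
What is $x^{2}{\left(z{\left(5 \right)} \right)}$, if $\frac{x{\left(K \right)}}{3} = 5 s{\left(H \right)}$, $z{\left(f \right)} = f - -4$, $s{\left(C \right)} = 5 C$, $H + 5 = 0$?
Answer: $140625$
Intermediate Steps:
$H = -5$ ($H = -5 + 0 = -5$)
$z{\left(f \right)} = 4 + f$ ($z{\left(f \right)} = f + 4 = 4 + f$)
$x{\left(K \right)} = -375$ ($x{\left(K \right)} = 3 \cdot 5 \cdot 5 \left(-5\right) = 3 \cdot 5 \left(-25\right) = 3 \left(-125\right) = -375$)
$x^{2}{\left(z{\left(5 \right)} \right)} = \left(-375\right)^{2} = 140625$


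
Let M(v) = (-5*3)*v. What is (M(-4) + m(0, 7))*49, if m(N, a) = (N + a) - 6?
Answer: 2989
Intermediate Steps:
M(v) = -15*v
m(N, a) = -6 + N + a
(M(-4) + m(0, 7))*49 = (-15*(-4) + (-6 + 0 + 7))*49 = (60 + 1)*49 = 61*49 = 2989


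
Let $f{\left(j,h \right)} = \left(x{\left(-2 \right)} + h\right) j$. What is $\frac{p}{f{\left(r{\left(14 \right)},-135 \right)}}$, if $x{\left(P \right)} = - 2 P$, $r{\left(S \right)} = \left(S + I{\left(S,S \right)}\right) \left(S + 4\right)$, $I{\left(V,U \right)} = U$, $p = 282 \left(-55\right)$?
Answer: $\frac{2585}{11004} \approx 0.23491$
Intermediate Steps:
$p = -15510$
$r{\left(S \right)} = 2 S \left(4 + S\right)$ ($r{\left(S \right)} = \left(S + S\right) \left(S + 4\right) = 2 S \left(4 + S\right)$)
$f{\left(j,h \right)} = j \left(4 + h\right)$ ($f{\left(j,h \right)} = \left(\left(-2\right) \left(-2\right) + h\right) j = \left(4 + h\right) j = j \left(4 + h\right)$)
$\frac{p}{f{\left(r{\left(14 \right)},-135 \right)}} = - \frac{15510}{2 \cdot 14 \left(4 + 14\right) \left(4 - 135\right)} = - \frac{15510}{2 \cdot 14 \cdot 18 \left(-131\right)} = - \frac{15510}{504 \left(-131\right)} = - \frac{15510}{-66024} = \left(-15510\right) \left(- \frac{1}{66024}\right) = \frac{2585}{11004}$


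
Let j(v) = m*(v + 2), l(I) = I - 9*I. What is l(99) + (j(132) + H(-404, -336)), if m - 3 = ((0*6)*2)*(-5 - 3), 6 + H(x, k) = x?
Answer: -800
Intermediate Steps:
H(x, k) = -6 + x
l(I) = -8*I
m = 3 (m = 3 + ((0*6)*2)*(-5 - 3) = 3 + (0*2)*(-8) = 3 + 0*(-8) = 3 + 0 = 3)
j(v) = 6 + 3*v (j(v) = 3*(v + 2) = 3*(2 + v) = 6 + 3*v)
l(99) + (j(132) + H(-404, -336)) = -8*99 + ((6 + 3*132) + (-6 - 404)) = -792 + ((6 + 396) - 410) = -792 + (402 - 410) = -792 - 8 = -800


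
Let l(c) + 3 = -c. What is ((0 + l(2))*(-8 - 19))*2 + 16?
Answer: 286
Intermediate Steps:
l(c) = -3 - c
((0 + l(2))*(-8 - 19))*2 + 16 = ((0 + (-3 - 1*2))*(-8 - 19))*2 + 16 = ((0 + (-3 - 2))*(-27))*2 + 16 = ((0 - 5)*(-27))*2 + 16 = -5*(-27)*2 + 16 = 135*2 + 16 = 270 + 16 = 286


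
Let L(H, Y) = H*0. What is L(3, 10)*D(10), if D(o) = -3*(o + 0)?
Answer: 0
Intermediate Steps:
L(H, Y) = 0
D(o) = -3*o
L(3, 10)*D(10) = 0*(-3*10) = 0*(-30) = 0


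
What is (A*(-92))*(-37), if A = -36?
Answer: -122544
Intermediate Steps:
(A*(-92))*(-37) = -36*(-92)*(-37) = 3312*(-37) = -122544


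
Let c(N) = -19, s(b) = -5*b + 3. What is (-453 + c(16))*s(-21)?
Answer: -50976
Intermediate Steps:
s(b) = 3 - 5*b
(-453 + c(16))*s(-21) = (-453 - 19)*(3 - 5*(-21)) = -472*(3 + 105) = -472*108 = -50976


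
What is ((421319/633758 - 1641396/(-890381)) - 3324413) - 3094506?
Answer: -3622105236506457655/564286081798 ≈ -6.4189e+6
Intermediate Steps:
((421319/633758 - 1641396/(-890381)) - 3324413) - 3094506 = ((421319*(1/633758) - 1641396*(-1/890381)) - 3324413) - 3094506 = ((421319/633758 + 1641396/890381) - 3324413) - 3094506 = (1415382278707/564286081798 - 3324413) - 3094506 = -1875918570666055867/564286081798 - 3094506 = -3622105236506457655/564286081798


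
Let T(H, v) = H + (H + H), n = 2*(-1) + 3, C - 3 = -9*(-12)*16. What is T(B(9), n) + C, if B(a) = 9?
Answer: 1758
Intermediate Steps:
C = 1731 (C = 3 - 9*(-12)*16 = 3 + 108*16 = 3 + 1728 = 1731)
n = 1 (n = -2 + 3 = 1)
T(H, v) = 3*H (T(H, v) = H + 2*H = 3*H)
T(B(9), n) + C = 3*9 + 1731 = 27 + 1731 = 1758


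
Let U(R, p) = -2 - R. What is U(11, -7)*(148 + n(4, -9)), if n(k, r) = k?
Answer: -1976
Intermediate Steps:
U(11, -7)*(148 + n(4, -9)) = (-2 - 1*11)*(148 + 4) = (-2 - 11)*152 = -13*152 = -1976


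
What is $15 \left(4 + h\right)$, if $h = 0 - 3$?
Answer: $15$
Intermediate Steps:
$h = -3$ ($h = 0 - 3 = -3$)
$15 \left(4 + h\right) = 15 \left(4 - 3\right) = 15 \cdot 1 = 15$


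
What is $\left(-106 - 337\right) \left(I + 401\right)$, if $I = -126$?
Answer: $-121825$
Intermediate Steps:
$\left(-106 - 337\right) \left(I + 401\right) = \left(-106 - 337\right) \left(-126 + 401\right) = \left(-443\right) 275 = -121825$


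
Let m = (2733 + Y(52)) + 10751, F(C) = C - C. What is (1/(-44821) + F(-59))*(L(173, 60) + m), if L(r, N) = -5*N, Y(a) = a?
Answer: -13236/44821 ≈ -0.29531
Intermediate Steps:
F(C) = 0
m = 13536 (m = (2733 + 52) + 10751 = 2785 + 10751 = 13536)
(1/(-44821) + F(-59))*(L(173, 60) + m) = (1/(-44821) + 0)*(-5*60 + 13536) = (-1/44821 + 0)*(-300 + 13536) = -1/44821*13236 = -13236/44821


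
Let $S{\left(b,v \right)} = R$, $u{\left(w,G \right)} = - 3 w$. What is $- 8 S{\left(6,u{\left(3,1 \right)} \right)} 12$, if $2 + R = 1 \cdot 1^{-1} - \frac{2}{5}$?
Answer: $\frac{672}{5} \approx 134.4$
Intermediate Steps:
$R = - \frac{7}{5}$ ($R = -2 + \left(1 \cdot 1^{-1} - \frac{2}{5}\right) = -2 + \left(1 \cdot 1 - \frac{2}{5}\right) = -2 + \left(1 - \frac{2}{5}\right) = -2 + \frac{3}{5} = - \frac{7}{5} \approx -1.4$)
$S{\left(b,v \right)} = - \frac{7}{5}$
$- 8 S{\left(6,u{\left(3,1 \right)} \right)} 12 = \left(-8\right) \left(- \frac{7}{5}\right) 12 = \frac{56}{5} \cdot 12 = \frac{672}{5}$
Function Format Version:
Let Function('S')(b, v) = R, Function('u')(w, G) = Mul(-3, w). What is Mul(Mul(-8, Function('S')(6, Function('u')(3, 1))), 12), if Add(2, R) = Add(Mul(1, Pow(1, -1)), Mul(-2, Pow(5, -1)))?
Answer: Rational(672, 5) ≈ 134.40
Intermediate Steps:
R = Rational(-7, 5) (R = Add(-2, Add(Mul(1, Pow(1, -1)), Mul(-2, Pow(5, -1)))) = Add(-2, Add(Mul(1, 1), Mul(-2, Rational(1, 5)))) = Add(-2, Add(1, Rational(-2, 5))) = Add(-2, Rational(3, 5)) = Rational(-7, 5) ≈ -1.4000)
Function('S')(b, v) = Rational(-7, 5)
Mul(Mul(-8, Function('S')(6, Function('u')(3, 1))), 12) = Mul(Mul(-8, Rational(-7, 5)), 12) = Mul(Rational(56, 5), 12) = Rational(672, 5)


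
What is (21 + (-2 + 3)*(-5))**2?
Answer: 256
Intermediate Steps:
(21 + (-2 + 3)*(-5))**2 = (21 + 1*(-5))**2 = (21 - 5)**2 = 16**2 = 256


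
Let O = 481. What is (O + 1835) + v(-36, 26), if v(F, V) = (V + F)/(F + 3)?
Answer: 76438/33 ≈ 2316.3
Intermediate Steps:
v(F, V) = (F + V)/(3 + F)
(O + 1835) + v(-36, 26) = (481 + 1835) + (-36 + 26)/(3 - 36) = 2316 - 10/(-33) = 2316 - 1/33*(-10) = 2316 + 10/33 = 76438/33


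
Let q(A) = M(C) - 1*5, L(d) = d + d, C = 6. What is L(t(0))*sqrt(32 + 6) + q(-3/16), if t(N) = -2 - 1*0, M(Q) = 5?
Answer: -4*sqrt(38) ≈ -24.658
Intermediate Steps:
t(N) = -2 (t(N) = -2 + 0 = -2)
L(d) = 2*d
q(A) = 0 (q(A) = 5 - 1*5 = 5 - 5 = 0)
L(t(0))*sqrt(32 + 6) + q(-3/16) = (2*(-2))*sqrt(32 + 6) + 0 = -4*sqrt(38) + 0 = -4*sqrt(38)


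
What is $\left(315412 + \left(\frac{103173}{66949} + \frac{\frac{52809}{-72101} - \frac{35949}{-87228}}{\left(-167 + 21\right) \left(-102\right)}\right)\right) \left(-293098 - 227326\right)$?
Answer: $- \frac{42886512768298280558864678039}{261266112572788926} \approx -1.6415 \cdot 10^{11}$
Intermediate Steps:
$\left(315412 + \left(\frac{103173}{66949} + \frac{\frac{52809}{-72101} - \frac{35949}{-87228}}{\left(-167 + 21\right) \left(-102\right)}\right)\right) \left(-293098 - 227326\right) = \left(315412 + \left(103173 \cdot \frac{1}{66949} + \frac{52809 \left(- \frac{1}{72101}\right) - - \frac{11983}{29076}}{\left(-146\right) \left(-102\right)}\right)\right) \left(-520424\right) = \left(315412 + \left(\frac{103173}{66949} + \frac{- \frac{52809}{72101} + \frac{11983}{29076}}{14892}\right)\right) \left(-520424\right) = \left(315412 + \left(\frac{103173}{66949} - \frac{671488201}{31219718002992}\right)\right) \left(-520424\right) = \left(315412 + \frac{3220987010059124867}{2090128900582311408}\right) \left(-520424\right) = \frac{659254957777478064944963}{2090128900582311408} \left(-520424\right) = - \frac{42886512768298280558864678039}{261266112572788926}$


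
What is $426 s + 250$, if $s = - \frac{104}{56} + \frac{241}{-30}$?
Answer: $- \frac{138717}{35} \approx -3963.3$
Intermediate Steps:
$s = - \frac{2077}{210}$ ($s = \left(-104\right) \frac{1}{56} + 241 \left(- \frac{1}{30}\right) = - \frac{13}{7} - \frac{241}{30} = - \frac{2077}{210} \approx -9.8905$)
$426 s + 250 = 426 \left(- \frac{2077}{210}\right) + 250 = - \frac{147467}{35} + 250 = - \frac{138717}{35}$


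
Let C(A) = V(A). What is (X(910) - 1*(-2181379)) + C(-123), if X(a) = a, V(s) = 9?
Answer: 2182298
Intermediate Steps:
C(A) = 9
(X(910) - 1*(-2181379)) + C(-123) = (910 - 1*(-2181379)) + 9 = (910 + 2181379) + 9 = 2182289 + 9 = 2182298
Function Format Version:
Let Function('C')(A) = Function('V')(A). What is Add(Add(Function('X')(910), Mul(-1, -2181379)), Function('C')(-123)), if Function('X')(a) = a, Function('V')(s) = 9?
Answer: 2182298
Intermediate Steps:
Function('C')(A) = 9
Add(Add(Function('X')(910), Mul(-1, -2181379)), Function('C')(-123)) = Add(Add(910, Mul(-1, -2181379)), 9) = Add(Add(910, 2181379), 9) = Add(2182289, 9) = 2182298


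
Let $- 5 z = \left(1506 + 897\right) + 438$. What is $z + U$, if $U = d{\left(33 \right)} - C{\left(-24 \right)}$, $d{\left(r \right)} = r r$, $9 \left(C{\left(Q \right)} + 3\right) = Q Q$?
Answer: $\frac{2299}{5} \approx 459.8$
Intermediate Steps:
$C{\left(Q \right)} = -3 + \frac{Q^{2}}{9}$ ($C{\left(Q \right)} = -3 + \frac{Q Q}{9} = -3 + \frac{Q^{2}}{9}$)
$d{\left(r \right)} = r^{2}$
$z = - \frac{2841}{5}$ ($z = - \frac{\left(1506 + 897\right) + 438}{5} = - \frac{2403 + 438}{5} = \left(- \frac{1}{5}\right) 2841 = - \frac{2841}{5} \approx -568.2$)
$U = 1028$ ($U = 33^{2} - \left(-3 + \frac{\left(-24\right)^{2}}{9}\right) = 1089 - \left(-3 + \frac{1}{9} \cdot 576\right) = 1089 - \left(-3 + 64\right) = 1089 - 61 = 1028$)
$z + U = - \frac{2841}{5} + 1028 = \frac{2299}{5}$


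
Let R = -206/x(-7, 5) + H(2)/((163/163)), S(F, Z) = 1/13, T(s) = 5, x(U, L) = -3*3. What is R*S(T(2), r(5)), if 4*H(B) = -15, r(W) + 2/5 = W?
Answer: 53/36 ≈ 1.4722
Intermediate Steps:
r(W) = -2/5 + W
x(U, L) = -9
S(F, Z) = 1/13
H(B) = -15/4 (H(B) = (1/4)*(-15) = -15/4)
R = 689/36 (R = -206/(-9) - 15/(4*1) = -206*(-1/9) - 15/(4*1) = 206/9 - 15/4/1 = 206/9 - 15/4*1 = 206/9 - 15/4 = 689/36 ≈ 19.139)
R*S(T(2), r(5)) = (689/36)*(1/13) = 53/36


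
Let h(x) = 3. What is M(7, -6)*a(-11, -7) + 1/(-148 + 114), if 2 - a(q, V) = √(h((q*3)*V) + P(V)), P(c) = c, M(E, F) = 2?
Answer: 135/34 - 4*I ≈ 3.9706 - 4.0*I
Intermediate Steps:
a(q, V) = 2 - √(3 + V)
M(7, -6)*a(-11, -7) + 1/(-148 + 114) = 2*(2 - √(3 - 7)) + 1/(-148 + 114) = 2*(2 - √(-4)) + 1/(-34) = 2*(2 - 2*I) - 1/34 = (4 - 4*I) - 1/34 = 135/34 - 4*I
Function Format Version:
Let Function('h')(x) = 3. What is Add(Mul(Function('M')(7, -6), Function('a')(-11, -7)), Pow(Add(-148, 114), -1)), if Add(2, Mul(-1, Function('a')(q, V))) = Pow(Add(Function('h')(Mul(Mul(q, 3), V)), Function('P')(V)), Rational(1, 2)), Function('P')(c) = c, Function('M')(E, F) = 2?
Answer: Add(Rational(135, 34), Mul(-4, I)) ≈ Add(3.9706, Mul(-4.0000, I))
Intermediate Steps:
Function('a')(q, V) = Add(2, Mul(-1, Pow(Add(3, V), Rational(1, 2))))
Add(Mul(Function('M')(7, -6), Function('a')(-11, -7)), Pow(Add(-148, 114), -1)) = Add(Mul(2, Add(2, Mul(-1, Pow(Add(3, -7), Rational(1, 2))))), Pow(Add(-148, 114), -1)) = Add(Mul(2, Add(2, Mul(-1, Pow(-4, Rational(1, 2))))), Pow(-34, -1)) = Add(Mul(2, Add(2, Mul(-1, Mul(2, I)))), Rational(-1, 34)) = Add(Mul(2, Add(2, Mul(-2, I))), Rational(-1, 34)) = Add(Add(4, Mul(-4, I)), Rational(-1, 34)) = Add(Rational(135, 34), Mul(-4, I))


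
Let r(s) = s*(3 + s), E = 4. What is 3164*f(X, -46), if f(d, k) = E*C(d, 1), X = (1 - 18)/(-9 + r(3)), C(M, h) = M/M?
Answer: 12656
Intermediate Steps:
C(M, h) = 1
X = -17/9 (X = (1 - 18)/(-9 + 3*(3 + 3)) = -17/(-9 + 3*6) = -17/(-9 + 18) = -17/9 ≈ -1.8889)
f(d, k) = 4 (f(d, k) = 4*1 = 4)
3164*f(X, -46) = 3164*4 = 12656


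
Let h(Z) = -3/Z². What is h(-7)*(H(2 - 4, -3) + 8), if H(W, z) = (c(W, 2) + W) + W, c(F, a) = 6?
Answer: -30/49 ≈ -0.61224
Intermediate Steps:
H(W, z) = 6 + 2*W (H(W, z) = (6 + W) + W = 6 + 2*W)
h(Z) = -3/Z²
h(-7)*(H(2 - 4, -3) + 8) = (-3/(-7)²)*((6 + 2*(2 - 4)) + 8) = (-3*1/49)*((6 + 2*(-2)) + 8) = -3*((6 - 4) + 8)/49 = -3*(2 + 8)/49 = -3/49*10 = -30/49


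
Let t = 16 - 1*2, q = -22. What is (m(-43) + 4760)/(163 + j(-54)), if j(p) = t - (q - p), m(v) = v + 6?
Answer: 4723/145 ≈ 32.572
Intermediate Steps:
m(v) = 6 + v
t = 14 (t = 16 - 2 = 14)
j(p) = 36 + p (j(p) = 14 - (-22 - p) = 14 + (22 + p) = 36 + p)
(m(-43) + 4760)/(163 + j(-54)) = ((6 - 43) + 4760)/(163 + (36 - 54)) = (-37 + 4760)/(163 - 18) = 4723/145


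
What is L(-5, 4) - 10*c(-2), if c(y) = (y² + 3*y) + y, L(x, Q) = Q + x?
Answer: 39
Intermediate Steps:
c(y) = y² + 4*y
L(-5, 4) - 10*c(-2) = (4 - 5) - (-20)*(4 - 2) = -1 - (-20)*2 = -1 - 10*(-4) = -1 + 40 = 39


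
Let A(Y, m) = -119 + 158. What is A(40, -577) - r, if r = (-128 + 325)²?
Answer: -38770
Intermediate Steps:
A(Y, m) = 39
r = 38809 (r = 197² = 38809)
A(40, -577) - r = 39 - 1*38809 = 39 - 38809 = -38770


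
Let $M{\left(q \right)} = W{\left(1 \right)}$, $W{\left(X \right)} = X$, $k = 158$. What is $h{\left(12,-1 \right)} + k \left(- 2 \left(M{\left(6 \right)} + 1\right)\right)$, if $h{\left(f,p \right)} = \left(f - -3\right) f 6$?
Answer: $448$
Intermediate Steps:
$M{\left(q \right)} = 1$
$h{\left(f,p \right)} = 6 f \left(3 + f\right)$ ($h{\left(f,p \right)} = \left(f + 3\right) f 6 = \left(3 + f\right) f 6 = f \left(3 + f\right) 6 = 6 f \left(3 + f\right)$)
$h{\left(12,-1 \right)} + k \left(- 2 \left(M{\left(6 \right)} + 1\right)\right) = 6 \cdot 12 \left(3 + 12\right) + 158 \left(- 2 \left(1 + 1\right)\right) = 6 \cdot 12 \cdot 15 + 158 \left(\left(-2\right) 2\right) = 1080 + 158 \left(-4\right) = 1080 - 632 = 448$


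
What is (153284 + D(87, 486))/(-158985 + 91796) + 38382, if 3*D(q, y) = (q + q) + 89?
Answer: 7736084479/201567 ≈ 38380.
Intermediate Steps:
D(q, y) = 89/3 + 2*q/3 (D(q, y) = ((q + q) + 89)/3 = (2*q + 89)/3 = (89 + 2*q)/3 = 89/3 + 2*q/3)
(153284 + D(87, 486))/(-158985 + 91796) + 38382 = (153284 + (89/3 + (2/3)*87))/(-158985 + 91796) + 38382 = (153284 + (89/3 + 58))/(-67189) + 38382 = (153284 + 263/3)*(-1/67189) + 38382 = (460115/3)*(-1/67189) + 38382 = -460115/201567 + 38382 = 7736084479/201567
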